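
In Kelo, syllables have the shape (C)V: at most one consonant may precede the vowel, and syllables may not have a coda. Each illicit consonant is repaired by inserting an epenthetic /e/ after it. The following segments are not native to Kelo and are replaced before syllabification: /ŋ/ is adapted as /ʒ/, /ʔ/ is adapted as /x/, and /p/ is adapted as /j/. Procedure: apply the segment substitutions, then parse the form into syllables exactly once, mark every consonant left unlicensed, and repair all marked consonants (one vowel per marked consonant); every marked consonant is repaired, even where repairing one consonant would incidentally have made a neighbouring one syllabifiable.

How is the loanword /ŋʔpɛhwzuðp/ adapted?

ʒexejɛhewezuðeje

Substitution: /ŋ/ → /ʒ/, /ʔ/ → /x/, /p/ → /j/, giving /ʒxjɛhwzuðj/.
Under (C)V, the unsyllabifiable consonants are /ʒ/, /x/, /h/, /w/, /ð/, /j/ (no codas are permitted; onsets are limited to one consonant).
Each unlicensed consonant becomes the onset of a new syllable: /ʒ/ → /ʒe/, /x/ → /xe/, /h/ → /he/, /w/ → /we/, /ð/ → /ðe/, /j/ → /je/.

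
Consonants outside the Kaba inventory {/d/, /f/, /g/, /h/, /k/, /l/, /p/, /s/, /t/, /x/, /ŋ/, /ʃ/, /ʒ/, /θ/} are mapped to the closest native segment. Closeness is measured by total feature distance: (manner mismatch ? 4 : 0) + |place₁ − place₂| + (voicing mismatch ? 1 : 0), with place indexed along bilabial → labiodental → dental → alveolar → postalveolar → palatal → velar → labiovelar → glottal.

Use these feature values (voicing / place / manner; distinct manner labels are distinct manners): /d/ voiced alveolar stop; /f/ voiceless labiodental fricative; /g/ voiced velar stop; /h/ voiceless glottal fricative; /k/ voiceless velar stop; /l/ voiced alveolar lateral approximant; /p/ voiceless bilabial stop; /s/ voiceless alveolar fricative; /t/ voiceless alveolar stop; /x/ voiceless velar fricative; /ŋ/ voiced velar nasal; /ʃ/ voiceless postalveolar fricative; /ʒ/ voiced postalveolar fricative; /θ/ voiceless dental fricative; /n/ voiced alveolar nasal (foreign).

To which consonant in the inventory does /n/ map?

/ŋ/ is closest: same manner (nasal), place distance 3 (alveolar→velar), same voicing; total 3. Next closest is /d/ at distance 4.

ŋ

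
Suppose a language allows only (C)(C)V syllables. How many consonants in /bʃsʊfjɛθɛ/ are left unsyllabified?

The consonants /b/ cannot be parsed into a legal (C)(C)V syllable (no codas are permitted; onsets may contain at most 2 consonants).

1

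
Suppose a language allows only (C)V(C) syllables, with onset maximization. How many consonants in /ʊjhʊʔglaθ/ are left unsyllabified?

1

Syllabifying with onset maximization leaves /g/ stranded (at most one coda consonant is licensed; onsets are limited to one consonant).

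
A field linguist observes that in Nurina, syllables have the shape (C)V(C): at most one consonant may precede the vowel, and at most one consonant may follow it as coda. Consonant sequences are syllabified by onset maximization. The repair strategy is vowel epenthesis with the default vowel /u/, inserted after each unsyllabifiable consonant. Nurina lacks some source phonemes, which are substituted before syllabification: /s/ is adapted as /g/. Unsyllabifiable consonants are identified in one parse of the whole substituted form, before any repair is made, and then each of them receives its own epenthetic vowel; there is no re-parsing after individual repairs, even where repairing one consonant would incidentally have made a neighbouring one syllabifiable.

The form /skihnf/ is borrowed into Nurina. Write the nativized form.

gukihnufu

Substitution: /s/ → /g/, giving /gkihnf/.
Under (C)V(C), the unsyllabifiable consonants are /g/, /n/, /f/ (at most one coda consonant is licensed; onsets are limited to one consonant).
Each unlicensed consonant becomes the onset of a new syllable: /g/ → /gu/, /n/ → /nu/, /f/ → /fu/.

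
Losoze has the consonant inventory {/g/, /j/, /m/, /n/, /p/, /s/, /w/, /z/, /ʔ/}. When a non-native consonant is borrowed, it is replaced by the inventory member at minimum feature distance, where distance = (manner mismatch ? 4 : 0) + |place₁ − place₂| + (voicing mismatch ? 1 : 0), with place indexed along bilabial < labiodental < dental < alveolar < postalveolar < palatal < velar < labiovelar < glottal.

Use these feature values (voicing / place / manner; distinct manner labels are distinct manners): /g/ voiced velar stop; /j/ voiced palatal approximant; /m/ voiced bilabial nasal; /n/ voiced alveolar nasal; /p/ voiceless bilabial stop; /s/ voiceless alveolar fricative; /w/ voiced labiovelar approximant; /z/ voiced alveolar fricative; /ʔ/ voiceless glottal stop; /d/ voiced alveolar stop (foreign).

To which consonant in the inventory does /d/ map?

/g/ is closest: same manner (stop), place distance 3 (alveolar→velar), same voicing; total 3. Next closest is /n/ at distance 4.

g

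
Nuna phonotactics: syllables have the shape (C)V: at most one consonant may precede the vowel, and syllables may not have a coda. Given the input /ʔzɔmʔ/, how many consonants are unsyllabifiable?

Under (C)V, the unsyllabifiable consonants are /ʔ/, /m/, /ʔ/ (no codas are permitted; onsets are limited to one consonant).

3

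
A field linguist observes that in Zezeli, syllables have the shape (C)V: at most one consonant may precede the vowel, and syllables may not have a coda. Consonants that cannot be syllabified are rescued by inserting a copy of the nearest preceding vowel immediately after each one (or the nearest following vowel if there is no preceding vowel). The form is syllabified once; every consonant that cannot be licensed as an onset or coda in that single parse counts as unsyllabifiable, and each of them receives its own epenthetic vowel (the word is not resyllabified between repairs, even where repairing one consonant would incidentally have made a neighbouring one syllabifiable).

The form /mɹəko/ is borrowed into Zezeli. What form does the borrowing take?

Syllabifying with onset maximization leaves /m/ stranded (no codas are permitted; onsets are limited to one consonant).
Epenthesis after each stranded consonant: /m/ → /mə/.

məɹəko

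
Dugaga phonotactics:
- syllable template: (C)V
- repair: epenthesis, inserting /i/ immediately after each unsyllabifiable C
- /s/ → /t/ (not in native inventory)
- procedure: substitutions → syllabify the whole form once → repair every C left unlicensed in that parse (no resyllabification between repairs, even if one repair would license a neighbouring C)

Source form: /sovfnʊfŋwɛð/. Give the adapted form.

Substitution: /s/ → /t/, giving /tovfnʊfŋwɛð/.
Under (C)V, the unsyllabifiable consonants are /v/, /f/, /f/, /ŋ/, /ð/ (no codas are permitted; onsets are limited to one consonant).
Each unlicensed consonant becomes the onset of a new syllable: /v/ → /vi/, /f/ → /fi/, /f/ → /fi/, /ŋ/ → /ŋi/, /ð/ → /ði/.

tovifinʊfiŋiwɛði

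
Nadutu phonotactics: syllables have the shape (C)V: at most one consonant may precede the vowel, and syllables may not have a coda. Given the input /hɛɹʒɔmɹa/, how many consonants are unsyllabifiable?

The consonants /ɹ/, /m/ cannot be parsed into a legal (C)V syllable (no codas are permitted; onsets are limited to one consonant).

2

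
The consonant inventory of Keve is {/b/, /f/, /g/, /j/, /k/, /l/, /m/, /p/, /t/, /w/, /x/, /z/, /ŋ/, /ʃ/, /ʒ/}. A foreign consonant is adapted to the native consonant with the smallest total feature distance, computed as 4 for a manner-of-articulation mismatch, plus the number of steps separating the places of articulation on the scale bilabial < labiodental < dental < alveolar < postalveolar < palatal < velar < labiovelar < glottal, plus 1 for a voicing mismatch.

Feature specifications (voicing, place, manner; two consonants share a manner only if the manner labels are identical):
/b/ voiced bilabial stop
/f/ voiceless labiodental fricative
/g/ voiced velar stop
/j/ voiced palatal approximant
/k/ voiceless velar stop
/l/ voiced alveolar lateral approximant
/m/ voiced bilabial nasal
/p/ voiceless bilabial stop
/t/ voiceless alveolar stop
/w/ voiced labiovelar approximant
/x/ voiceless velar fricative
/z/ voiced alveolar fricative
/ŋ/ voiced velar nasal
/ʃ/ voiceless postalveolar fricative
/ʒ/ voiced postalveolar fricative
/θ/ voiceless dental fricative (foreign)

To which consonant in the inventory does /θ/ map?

/f/ is closest: same manner (fricative), place distance 1 (dental→labiodental), same voicing; total 1. Next closest is /z/ at distance 2.

f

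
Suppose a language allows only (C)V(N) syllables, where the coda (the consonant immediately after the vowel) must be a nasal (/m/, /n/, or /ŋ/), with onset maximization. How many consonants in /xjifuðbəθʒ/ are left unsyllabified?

4

Syllabifying with onset maximization leaves /x/, /ð/, /θ/, /ʒ/ stranded (only a nasal (/m/, /n/, or /ŋ/) is licensed in coda position; onsets are limited to one consonant).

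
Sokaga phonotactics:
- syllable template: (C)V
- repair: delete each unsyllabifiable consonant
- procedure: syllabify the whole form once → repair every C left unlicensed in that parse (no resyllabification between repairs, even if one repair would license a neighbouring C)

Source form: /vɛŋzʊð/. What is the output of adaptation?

The consonants /ŋ/, /ð/ cannot be parsed into a legal (C)V syllable (no codas are permitted; onsets are limited to one consonant).
Each unlicensed consonant is deleted: /ŋ/, /ð/.

vɛzʊ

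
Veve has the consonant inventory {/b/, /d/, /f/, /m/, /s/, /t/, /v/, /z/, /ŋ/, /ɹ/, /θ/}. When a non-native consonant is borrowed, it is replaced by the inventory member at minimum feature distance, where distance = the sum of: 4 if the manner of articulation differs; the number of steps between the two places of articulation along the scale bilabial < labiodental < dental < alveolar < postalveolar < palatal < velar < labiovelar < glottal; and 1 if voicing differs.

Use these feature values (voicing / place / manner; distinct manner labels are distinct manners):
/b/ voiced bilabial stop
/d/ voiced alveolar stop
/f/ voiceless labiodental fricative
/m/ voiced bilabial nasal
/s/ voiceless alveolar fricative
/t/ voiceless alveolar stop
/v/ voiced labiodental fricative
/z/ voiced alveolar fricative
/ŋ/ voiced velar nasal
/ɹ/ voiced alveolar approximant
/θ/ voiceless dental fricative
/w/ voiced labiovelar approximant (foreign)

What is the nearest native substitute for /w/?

/ɹ/ is closest: same manner (approximant), place distance 4 (labiovelar→alveolar), same voicing; total 4. Next closest is /ŋ/ at distance 5.

ɹ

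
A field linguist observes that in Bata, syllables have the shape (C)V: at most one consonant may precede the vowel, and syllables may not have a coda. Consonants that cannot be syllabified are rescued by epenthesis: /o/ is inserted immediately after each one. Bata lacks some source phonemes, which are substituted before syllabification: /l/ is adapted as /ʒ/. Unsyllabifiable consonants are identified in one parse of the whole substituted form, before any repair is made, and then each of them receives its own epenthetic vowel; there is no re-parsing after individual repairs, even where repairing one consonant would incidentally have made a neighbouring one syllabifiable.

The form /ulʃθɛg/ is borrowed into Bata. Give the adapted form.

Substitution: /l/ → /ʒ/, giving /uʒʃθɛg/.
Under (C)V, the unsyllabifiable consonants are /ʒ/, /ʃ/, /g/ (no codas are permitted; onsets are limited to one consonant).
Inserting the epenthetic vowel yields /ʒ/ → /ʒo/, /ʃ/ → /ʃo/, /g/ → /go/.

uʒoʃoθɛgo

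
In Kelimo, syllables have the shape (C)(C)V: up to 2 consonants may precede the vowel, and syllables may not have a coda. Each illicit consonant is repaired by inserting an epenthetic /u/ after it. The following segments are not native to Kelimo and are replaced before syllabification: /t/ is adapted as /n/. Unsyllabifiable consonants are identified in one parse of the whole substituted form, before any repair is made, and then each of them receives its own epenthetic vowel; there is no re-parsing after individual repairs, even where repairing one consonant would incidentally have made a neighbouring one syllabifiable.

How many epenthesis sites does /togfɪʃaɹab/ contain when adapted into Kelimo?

After substitution the input is /nogfɪʃaɹab/.
The unsyllabifiable consonants are /b/; each receives one epenthetic vowel.

1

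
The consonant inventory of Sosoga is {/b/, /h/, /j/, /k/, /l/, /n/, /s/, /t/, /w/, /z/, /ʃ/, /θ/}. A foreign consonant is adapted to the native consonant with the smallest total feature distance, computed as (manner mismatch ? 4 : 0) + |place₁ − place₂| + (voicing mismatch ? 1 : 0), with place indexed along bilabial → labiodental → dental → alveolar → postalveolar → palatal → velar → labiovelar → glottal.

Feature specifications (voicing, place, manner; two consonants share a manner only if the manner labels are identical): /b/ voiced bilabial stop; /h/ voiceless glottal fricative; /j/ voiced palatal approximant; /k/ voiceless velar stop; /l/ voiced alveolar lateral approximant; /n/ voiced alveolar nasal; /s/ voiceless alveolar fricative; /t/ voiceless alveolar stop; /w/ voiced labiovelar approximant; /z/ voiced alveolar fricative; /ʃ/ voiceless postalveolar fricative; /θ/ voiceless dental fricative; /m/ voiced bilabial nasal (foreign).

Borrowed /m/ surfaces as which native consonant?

/n/ is closest: same manner (nasal), place distance 3 (bilabial→alveolar), same voicing; total 3. Next closest is /b/ at distance 4.

n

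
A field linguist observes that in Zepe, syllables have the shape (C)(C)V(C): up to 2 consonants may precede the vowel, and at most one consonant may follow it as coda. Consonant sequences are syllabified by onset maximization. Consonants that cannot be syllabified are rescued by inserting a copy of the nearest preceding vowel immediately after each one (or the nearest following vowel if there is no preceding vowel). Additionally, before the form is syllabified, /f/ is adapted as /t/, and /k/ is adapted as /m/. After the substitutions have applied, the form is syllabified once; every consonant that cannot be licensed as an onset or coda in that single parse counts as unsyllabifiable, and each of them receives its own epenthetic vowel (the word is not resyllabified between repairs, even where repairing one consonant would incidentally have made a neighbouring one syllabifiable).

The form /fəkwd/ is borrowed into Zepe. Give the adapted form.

təmwədə

Substitution: /f/ → /t/, /k/ → /m/, giving /təmwd/.
The consonants /w/, /d/ cannot be parsed into a legal (C)(C)V(C) syllable (at most one coda consonant is licensed; onsets may contain at most 2 consonants).
Each unlicensed consonant becomes the onset of a new syllable: /w/ → /wə/, /d/ → /də/.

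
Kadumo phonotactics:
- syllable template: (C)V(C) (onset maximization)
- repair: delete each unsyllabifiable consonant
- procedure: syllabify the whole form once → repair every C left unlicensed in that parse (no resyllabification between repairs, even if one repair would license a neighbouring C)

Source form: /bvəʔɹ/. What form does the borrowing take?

vəʔ

The consonants /b/, /ɹ/ cannot be parsed into a legal (C)V(C) syllable (at most one coda consonant is licensed; onsets are limited to one consonant).
Each unlicensed consonant is deleted: /b/, /ɹ/.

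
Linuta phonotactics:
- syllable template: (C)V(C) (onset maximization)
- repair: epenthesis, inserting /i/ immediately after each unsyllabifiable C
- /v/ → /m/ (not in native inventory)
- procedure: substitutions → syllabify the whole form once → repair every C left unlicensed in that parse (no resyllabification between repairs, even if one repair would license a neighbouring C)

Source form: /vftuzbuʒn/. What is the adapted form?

mifituzbuʒni

Substitution: /v/ → /m/, giving /mftuzbuʒn/.
Syllabifying with onset maximization leaves /m/, /f/, /n/ stranded (at most one coda consonant is licensed; onsets are limited to one consonant).
Inserting the epenthetic vowel yields /m/ → /mi/, /f/ → /fi/, /n/ → /ni/.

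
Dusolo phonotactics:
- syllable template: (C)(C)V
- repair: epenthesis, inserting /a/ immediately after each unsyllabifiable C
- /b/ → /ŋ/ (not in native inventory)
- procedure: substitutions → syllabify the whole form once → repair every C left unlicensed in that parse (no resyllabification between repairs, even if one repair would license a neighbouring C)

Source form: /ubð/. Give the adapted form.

uŋaða

Substitution: /b/ → /ŋ/, giving /uŋð/.
The consonants /ŋ/, /ð/ cannot be parsed into a legal (C)(C)V syllable (no codas are permitted; onsets may contain at most 2 consonants).
Inserting the epenthetic vowel yields /ŋ/ → /ŋa/, /ð/ → /ða/.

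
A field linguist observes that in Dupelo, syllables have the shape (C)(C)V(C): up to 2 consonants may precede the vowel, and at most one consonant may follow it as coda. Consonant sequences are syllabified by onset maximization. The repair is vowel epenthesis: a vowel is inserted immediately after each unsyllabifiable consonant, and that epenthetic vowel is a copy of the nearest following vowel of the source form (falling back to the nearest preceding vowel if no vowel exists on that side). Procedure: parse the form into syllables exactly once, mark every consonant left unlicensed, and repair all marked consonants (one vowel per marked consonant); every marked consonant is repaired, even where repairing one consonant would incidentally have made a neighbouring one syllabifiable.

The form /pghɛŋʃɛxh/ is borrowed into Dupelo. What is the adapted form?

Syllabifying with onset maximization leaves /p/, /h/ stranded (at most one coda consonant is licensed; onsets may contain at most 2 consonants).
Epenthesis after each stranded consonant: /p/ → /pɛ/, /h/ → /hɛ/.

pɛghɛŋʃɛxhɛ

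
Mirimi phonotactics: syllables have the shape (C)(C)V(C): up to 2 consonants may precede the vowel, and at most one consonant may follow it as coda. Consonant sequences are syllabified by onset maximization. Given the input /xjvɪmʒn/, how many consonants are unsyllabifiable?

Syllabifying with onset maximization leaves /x/, /ʒ/, /n/ stranded (at most one coda consonant is licensed; onsets may contain at most 2 consonants).

3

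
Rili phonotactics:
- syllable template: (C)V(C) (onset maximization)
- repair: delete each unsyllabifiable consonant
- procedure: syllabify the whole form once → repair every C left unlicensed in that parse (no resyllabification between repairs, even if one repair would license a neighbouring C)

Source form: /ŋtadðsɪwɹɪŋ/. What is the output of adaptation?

The consonants /ŋ/, /ð/ cannot be parsed into a legal (C)V(C) syllable (at most one coda consonant is licensed; onsets are limited to one consonant).
Each unlicensed consonant is deleted: /ŋ/, /ð/.

tadsɪwɹɪŋ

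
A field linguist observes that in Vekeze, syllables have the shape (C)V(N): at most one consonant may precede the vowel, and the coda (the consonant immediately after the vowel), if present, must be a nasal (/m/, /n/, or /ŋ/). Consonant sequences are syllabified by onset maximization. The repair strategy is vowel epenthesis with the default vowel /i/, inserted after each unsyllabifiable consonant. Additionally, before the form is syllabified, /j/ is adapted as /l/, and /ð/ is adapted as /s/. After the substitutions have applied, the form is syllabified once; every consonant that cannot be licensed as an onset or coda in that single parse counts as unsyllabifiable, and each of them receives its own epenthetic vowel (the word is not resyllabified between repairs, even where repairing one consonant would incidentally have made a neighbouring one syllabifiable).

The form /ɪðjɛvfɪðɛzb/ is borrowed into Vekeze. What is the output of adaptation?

Substitution: /ð/ → /s/, /j/ → /l/, giving /ɪslɛvfɪsɛzb/.
Under (C)V(N), the unsyllabifiable consonants are /s/, /v/, /z/, /b/ (only a nasal (/m/, /n/, or /ŋ/) is licensed in coda position; onsets are limited to one consonant).
Each unlicensed consonant becomes the onset of a new syllable: /s/ → /si/, /v/ → /vi/, /z/ → /zi/, /b/ → /bi/.

ɪsilɛvifɪsɛzibi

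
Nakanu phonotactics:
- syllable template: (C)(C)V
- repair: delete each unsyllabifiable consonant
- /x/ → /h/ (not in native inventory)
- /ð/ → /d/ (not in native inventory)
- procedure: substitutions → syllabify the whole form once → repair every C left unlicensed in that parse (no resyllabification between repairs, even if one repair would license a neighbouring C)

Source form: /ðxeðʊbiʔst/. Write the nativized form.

Substitution: /ð/ → /d/, /x/ → /h/, giving /dhedʊbiʔst/.
Under (C)(C)V, the unsyllabifiable consonants are /ʔ/, /s/, /t/ (no codas are permitted; onsets may contain at most 2 consonants).
Deleting the stranded consonants removes /ʔ/, /s/, /t/.

dhedʊbi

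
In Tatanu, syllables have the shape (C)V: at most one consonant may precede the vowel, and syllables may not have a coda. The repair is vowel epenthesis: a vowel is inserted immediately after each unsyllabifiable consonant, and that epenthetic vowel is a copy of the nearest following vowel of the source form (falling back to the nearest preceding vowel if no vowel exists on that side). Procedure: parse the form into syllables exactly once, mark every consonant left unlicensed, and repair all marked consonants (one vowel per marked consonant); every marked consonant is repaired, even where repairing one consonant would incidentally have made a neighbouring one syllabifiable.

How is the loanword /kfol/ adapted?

kofolo

Syllabifying with onset maximization leaves /k/, /l/ stranded (no codas are permitted; onsets are limited to one consonant).
Epenthesis after each stranded consonant: /k/ → /ko/, /l/ → /lo/.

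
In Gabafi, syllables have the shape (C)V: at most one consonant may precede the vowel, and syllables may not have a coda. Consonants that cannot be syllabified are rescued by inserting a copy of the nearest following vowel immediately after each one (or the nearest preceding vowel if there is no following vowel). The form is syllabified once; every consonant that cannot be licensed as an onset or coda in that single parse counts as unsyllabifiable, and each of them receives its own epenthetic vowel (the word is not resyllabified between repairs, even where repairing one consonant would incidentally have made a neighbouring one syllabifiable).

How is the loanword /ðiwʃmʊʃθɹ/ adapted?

Syllabifying with onset maximization leaves /w/, /ʃ/, /ʃ/, /θ/, /ɹ/ stranded (no codas are permitted; onsets are limited to one consonant).
Each unlicensed consonant becomes the onset of a new syllable: /w/ → /wʊ/, /ʃ/ → /ʃʊ/, /ʃ/ → /ʃʊ/, /θ/ → /θʊ/, /ɹ/ → /ɹʊ/.

ðiwʊʃʊmʊʃʊθʊɹʊ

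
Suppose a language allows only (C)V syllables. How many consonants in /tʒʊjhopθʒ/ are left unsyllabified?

5

Under (C)V, the unsyllabifiable consonants are /t/, /j/, /p/, /θ/, /ʒ/ (no codas are permitted; onsets are limited to one consonant).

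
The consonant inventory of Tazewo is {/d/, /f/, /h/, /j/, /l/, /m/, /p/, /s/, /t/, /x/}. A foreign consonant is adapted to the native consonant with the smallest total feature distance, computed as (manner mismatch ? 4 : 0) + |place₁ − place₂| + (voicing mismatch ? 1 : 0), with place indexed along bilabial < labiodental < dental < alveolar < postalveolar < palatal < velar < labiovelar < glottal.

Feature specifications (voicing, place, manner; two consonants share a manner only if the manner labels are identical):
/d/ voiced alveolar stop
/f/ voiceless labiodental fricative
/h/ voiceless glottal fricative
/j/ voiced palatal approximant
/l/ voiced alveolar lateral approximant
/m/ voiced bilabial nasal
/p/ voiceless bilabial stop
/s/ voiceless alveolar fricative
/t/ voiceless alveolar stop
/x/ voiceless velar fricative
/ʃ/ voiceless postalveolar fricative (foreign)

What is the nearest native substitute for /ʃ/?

s

/s/ is closest: same manner (fricative), place distance 1 (postalveolar→alveolar), same voicing; total 1. Next closest is /x/ at distance 2.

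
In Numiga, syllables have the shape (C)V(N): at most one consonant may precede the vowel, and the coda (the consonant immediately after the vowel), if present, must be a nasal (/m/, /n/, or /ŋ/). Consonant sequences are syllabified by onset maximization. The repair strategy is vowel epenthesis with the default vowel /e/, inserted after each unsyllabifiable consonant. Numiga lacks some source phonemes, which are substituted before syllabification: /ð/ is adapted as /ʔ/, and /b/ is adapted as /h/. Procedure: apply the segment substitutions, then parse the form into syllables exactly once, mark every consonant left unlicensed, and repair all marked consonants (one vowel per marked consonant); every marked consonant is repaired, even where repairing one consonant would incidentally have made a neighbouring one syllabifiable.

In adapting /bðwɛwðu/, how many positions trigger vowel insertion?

After substitution the input is /hʔwɛwʔu/.
The unsyllabifiable consonants are /h/, /ʔ/, /w/; each receives one epenthetic vowel.

3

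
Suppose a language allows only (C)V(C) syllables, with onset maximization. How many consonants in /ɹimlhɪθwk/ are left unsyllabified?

3

Under (C)V(C), the unsyllabifiable consonants are /l/, /w/, /k/ (at most one coda consonant is licensed; onsets are limited to one consonant).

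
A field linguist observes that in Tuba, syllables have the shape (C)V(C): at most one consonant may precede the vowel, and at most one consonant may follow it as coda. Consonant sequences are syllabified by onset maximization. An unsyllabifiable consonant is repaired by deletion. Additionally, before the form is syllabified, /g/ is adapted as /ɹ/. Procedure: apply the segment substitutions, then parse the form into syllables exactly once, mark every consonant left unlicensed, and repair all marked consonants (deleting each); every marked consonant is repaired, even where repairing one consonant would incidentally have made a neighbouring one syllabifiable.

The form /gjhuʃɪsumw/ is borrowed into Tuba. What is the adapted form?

Substitution: /g/ → /ɹ/, giving /ɹjhuʃɪsumw/.
Syllabifying with onset maximization leaves /ɹ/, /j/, /w/ stranded (at most one coda consonant is licensed; onsets are limited to one consonant).
Deletion applies to /ɹ/, /j/, /w/.

huʃɪsum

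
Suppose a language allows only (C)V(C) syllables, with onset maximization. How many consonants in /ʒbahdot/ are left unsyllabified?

Under (C)V(C), the unsyllabifiable consonants are /ʒ/ (at most one coda consonant is licensed; onsets are limited to one consonant).

1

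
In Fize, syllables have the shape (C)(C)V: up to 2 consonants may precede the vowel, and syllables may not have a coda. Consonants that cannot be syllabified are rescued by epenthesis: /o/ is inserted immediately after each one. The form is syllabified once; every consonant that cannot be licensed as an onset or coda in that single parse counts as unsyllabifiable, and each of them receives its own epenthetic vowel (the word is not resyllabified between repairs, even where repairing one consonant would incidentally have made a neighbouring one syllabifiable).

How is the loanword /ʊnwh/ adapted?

The consonants /n/, /w/, /h/ cannot be parsed into a legal (C)(C)V syllable (no codas are permitted; onsets may contain at most 2 consonants).
Epenthesis after each stranded consonant: /n/ → /no/, /w/ → /wo/, /h/ → /ho/.

ʊnowoho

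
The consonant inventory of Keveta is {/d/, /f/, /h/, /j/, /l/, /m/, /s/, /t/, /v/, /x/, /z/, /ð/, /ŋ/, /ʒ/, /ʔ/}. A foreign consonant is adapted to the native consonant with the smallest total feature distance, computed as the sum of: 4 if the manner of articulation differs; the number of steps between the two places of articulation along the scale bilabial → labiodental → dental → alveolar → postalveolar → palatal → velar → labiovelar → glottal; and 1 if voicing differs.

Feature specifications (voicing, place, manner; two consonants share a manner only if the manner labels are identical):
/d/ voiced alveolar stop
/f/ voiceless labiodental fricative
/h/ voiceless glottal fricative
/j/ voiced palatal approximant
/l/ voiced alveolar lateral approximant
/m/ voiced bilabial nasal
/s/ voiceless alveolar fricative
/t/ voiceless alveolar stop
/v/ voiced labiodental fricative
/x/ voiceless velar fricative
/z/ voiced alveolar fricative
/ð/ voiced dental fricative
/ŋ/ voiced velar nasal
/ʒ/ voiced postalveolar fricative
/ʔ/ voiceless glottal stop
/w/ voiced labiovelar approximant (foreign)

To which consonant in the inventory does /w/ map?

/j/ is closest: same manner (approximant), place distance 2 (labiovelar→palatal), same voicing; total 2. Next closest is /ŋ/ at distance 5.

j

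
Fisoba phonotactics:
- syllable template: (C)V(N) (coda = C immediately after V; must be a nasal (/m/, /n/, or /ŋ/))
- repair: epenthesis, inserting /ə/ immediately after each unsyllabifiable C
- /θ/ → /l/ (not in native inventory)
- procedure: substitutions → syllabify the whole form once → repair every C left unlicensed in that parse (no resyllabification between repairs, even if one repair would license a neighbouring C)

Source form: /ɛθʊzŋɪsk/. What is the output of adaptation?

Substitution: /θ/ → /l/, giving /ɛlʊzŋɪsk/.
Under (C)V(N), the unsyllabifiable consonants are /z/, /s/, /k/ (only a nasal (/m/, /n/, or /ŋ/) is licensed in coda position; onsets are limited to one consonant).
Each unlicensed consonant becomes the onset of a new syllable: /z/ → /zə/, /s/ → /sə/, /k/ → /kə/.

ɛlʊzəŋɪsəkə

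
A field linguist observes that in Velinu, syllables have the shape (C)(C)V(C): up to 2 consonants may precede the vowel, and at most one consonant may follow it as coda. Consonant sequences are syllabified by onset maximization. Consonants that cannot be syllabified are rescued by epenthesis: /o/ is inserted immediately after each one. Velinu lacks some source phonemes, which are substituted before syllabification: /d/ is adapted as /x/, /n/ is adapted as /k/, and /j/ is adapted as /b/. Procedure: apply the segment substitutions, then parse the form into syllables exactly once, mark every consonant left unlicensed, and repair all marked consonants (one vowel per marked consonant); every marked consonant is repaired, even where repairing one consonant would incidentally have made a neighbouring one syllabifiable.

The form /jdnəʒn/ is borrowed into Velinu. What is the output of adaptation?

boxkəʒko

Substitution: /j/ → /b/, /d/ → /x/, /n/ → /k/, giving /bxkəʒk/.
Syllabifying with onset maximization leaves /b/, /k/ stranded (at most one coda consonant is licensed; onsets may contain at most 2 consonants).
Epenthesis after each stranded consonant: /b/ → /bo/, /k/ → /ko/.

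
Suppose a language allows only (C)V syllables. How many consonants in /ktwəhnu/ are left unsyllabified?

Syllabifying with onset maximization leaves /k/, /t/, /h/ stranded (no codas are permitted; onsets are limited to one consonant).

3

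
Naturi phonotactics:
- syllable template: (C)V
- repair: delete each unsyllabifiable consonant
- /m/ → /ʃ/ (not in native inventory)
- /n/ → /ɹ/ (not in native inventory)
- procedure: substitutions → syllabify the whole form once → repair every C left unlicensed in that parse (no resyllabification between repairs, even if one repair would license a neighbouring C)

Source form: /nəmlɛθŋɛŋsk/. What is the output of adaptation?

ɹəlɛŋɛ

Substitution: /n/ → /ɹ/, /m/ → /ʃ/, giving /ɹəʃlɛθŋɛŋsk/.
Under (C)V, the unsyllabifiable consonants are /ʃ/, /θ/, /ŋ/, /s/, /k/ (no codas are permitted; onsets are limited to one consonant).
Each unlicensed consonant is deleted: /ʃ/, /θ/, /ŋ/, /s/, /k/.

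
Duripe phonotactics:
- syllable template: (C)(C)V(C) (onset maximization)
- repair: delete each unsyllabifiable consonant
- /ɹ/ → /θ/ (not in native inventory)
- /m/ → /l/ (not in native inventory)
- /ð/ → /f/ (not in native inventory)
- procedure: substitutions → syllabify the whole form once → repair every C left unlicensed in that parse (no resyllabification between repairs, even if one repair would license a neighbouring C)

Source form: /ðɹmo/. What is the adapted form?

Substitution: /ð/ → /f/, /ɹ/ → /θ/, /m/ → /l/, giving /fθlo/.
Under (C)(C)V(C), the unsyllabifiable consonants are /f/ (at most one coda consonant is licensed; onsets may contain at most 2 consonants).
Each unlicensed consonant is deleted: /f/.

θlo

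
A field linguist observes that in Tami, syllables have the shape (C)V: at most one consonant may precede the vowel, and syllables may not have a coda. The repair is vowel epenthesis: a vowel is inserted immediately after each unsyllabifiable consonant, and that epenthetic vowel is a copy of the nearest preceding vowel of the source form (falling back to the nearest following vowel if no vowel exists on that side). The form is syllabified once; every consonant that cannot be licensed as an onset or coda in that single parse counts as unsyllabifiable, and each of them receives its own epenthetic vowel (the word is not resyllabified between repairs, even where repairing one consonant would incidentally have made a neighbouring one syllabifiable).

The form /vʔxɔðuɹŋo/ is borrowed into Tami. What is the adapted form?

vɔʔɔxɔðuɹuŋo

The consonants /v/, /ʔ/, /ɹ/ cannot be parsed into a legal (C)V syllable (no codas are permitted; onsets are limited to one consonant).
Each unlicensed consonant becomes the onset of a new syllable: /v/ → /vɔ/, /ʔ/ → /ʔɔ/, /ɹ/ → /ɹu/.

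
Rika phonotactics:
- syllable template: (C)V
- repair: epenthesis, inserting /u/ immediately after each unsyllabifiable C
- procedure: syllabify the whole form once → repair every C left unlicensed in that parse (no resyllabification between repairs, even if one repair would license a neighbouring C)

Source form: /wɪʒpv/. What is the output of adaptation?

Under (C)V, the unsyllabifiable consonants are /ʒ/, /p/, /v/ (no codas are permitted; onsets are limited to one consonant).
Epenthesis after each stranded consonant: /ʒ/ → /ʒu/, /p/ → /pu/, /v/ → /vu/.

wɪʒupuvu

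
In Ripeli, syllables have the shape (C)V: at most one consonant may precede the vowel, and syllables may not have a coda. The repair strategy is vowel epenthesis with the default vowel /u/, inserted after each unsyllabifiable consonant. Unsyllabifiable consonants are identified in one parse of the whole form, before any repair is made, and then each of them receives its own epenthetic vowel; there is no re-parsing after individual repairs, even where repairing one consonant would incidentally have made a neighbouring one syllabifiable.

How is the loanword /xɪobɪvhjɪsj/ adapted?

The consonants /v/, /h/, /s/, /j/ cannot be parsed into a legal (C)V syllable (no codas are permitted; onsets are limited to one consonant).
Each unlicensed consonant becomes the onset of a new syllable: /v/ → /vu/, /h/ → /hu/, /s/ → /su/, /j/ → /ju/.

xɪobɪvuhujɪsuju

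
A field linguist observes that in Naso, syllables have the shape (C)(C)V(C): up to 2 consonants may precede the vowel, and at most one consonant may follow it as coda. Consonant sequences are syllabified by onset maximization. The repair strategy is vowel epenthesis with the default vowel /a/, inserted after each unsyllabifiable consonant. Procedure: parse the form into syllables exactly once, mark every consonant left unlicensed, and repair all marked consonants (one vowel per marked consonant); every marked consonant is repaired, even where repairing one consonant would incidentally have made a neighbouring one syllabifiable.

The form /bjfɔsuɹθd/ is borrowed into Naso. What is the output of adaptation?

Under (C)(C)V(C), the unsyllabifiable consonants are /b/, /θ/, /d/ (at most one coda consonant is licensed; onsets may contain at most 2 consonants).
Epenthesis after each stranded consonant: /b/ → /ba/, /θ/ → /θa/, /d/ → /da/.

bajfɔsuɹθada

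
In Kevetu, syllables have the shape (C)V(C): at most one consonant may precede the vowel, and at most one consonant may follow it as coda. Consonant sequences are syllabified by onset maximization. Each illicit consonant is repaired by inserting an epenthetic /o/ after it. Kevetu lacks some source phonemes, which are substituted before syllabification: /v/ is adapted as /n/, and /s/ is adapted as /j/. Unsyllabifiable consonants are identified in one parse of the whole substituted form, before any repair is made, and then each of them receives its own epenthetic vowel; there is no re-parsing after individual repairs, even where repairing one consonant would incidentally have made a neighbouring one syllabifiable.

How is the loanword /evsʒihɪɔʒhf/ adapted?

Substitution: /v/ → /n/, /s/ → /j/, giving /enjʒihɪɔʒhf/.
Syllabifying with onset maximization leaves /j/, /h/, /f/ stranded (at most one coda consonant is licensed; onsets are limited to one consonant).
Epenthesis after each stranded consonant: /j/ → /jo/, /h/ → /ho/, /f/ → /fo/.

enjoʒihɪɔʒhofo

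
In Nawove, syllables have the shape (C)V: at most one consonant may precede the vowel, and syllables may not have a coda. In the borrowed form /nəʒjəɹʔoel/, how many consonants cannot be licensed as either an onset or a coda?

Under (C)V, the unsyllabifiable consonants are /ʒ/, /ɹ/, /l/ (no codas are permitted; onsets are limited to one consonant).

3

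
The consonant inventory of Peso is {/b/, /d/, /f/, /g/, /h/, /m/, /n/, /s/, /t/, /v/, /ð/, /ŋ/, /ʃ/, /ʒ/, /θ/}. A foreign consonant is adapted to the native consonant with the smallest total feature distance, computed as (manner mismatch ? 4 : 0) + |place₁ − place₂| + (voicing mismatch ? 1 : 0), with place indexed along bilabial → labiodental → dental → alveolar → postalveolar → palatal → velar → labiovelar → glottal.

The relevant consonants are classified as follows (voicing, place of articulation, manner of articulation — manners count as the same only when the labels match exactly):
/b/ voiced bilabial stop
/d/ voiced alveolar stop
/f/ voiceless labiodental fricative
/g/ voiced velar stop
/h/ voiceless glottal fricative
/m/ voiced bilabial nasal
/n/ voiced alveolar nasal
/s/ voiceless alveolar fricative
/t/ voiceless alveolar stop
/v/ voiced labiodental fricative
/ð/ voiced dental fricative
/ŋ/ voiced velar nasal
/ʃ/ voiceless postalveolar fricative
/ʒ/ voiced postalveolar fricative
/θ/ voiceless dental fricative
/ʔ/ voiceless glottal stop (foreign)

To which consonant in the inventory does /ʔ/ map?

/g/ is closest: same manner (stop), place distance 2 (glottal→velar), voicing differs (+1); total 3. Next closest is /h/ at distance 4.

g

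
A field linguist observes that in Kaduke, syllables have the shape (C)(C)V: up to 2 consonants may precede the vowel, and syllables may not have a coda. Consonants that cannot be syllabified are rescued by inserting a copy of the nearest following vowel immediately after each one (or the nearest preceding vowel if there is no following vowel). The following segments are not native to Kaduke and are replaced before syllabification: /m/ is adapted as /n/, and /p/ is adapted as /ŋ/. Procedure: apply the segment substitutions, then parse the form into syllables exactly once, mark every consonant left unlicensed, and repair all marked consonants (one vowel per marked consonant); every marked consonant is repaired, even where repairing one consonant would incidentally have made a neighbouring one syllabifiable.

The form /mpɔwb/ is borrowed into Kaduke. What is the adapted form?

nŋɔwɔbɔ

Substitution: /m/ → /n/, /p/ → /ŋ/, giving /nŋɔwb/.
Syllabifying with onset maximization leaves /w/, /b/ stranded (no codas are permitted; onsets may contain at most 2 consonants).
Epenthesis after each stranded consonant: /w/ → /wɔ/, /b/ → /bɔ/.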